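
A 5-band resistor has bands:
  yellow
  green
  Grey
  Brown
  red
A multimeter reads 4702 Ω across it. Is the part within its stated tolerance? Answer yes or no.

no

Yellow → 4 (first significant figure)
Green → 5 (second significant figure)
Grey → 8 (third significant figure)
Brown → ×10 multiplier
Red → ±2% tolerance
458 × 10 = 4580 Ω
Allowed range: 4488.4 Ω to 4671.6 Ω.
4702 Ω lies outside that range.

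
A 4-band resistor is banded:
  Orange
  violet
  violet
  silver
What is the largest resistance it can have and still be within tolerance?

407000000 Ω

Orange → 3 (first significant figure)
Violet → 7 (second significant figure)
Violet → ×10^7 multiplier
Silver → ±10% tolerance
37 × 10000000 = 370000000 Ω
Largest = 370000000 × (1 + 10/100) = 407000000 Ω.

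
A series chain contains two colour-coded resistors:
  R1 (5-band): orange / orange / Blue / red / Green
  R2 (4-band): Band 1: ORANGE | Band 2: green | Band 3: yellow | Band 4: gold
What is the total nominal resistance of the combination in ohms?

383600 Ω

R1: orange, orange, blue → 336; red ×10^2 → 33600 Ω.
R2: orange, green → 35; yellow ×10^4 → 350000 Ω.
Series: 33600 + 350000 = 383600 Ω.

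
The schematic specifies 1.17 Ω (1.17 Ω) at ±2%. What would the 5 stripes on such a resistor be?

1.17 Ω = 117 × 10^-2.
1 → brown
1 → brown
7 → violet
Multiplier 10^-2 → silver.
±2% tolerance → red.

brown, brown, violet, silver, red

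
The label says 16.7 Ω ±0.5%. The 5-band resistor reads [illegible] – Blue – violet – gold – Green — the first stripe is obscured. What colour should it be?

16.7 Ω = 167 × 10^-1.
The first band gives digit 1 of the significand, and 1 is brown.

brown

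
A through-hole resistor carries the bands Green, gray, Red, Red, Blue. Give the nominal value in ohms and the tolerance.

58200 Ω ±0.25%

Green → 5 (first significant figure)
Grey → 8 (second significant figure)
Red → 2 (third significant figure)
Red → ×10^2 multiplier
Blue → ±0.25% tolerance
582 × 100 = 58200 Ω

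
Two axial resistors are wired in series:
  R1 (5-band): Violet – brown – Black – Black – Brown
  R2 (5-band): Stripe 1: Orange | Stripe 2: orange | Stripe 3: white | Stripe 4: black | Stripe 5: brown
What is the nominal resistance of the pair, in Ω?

R1: violet, brown, black → 710; black ×1 → 710 Ω.
R2: orange, orange, white → 339; black ×1 → 339 Ω.
Series: 710 + 339 = 1049 Ω.

1049 Ω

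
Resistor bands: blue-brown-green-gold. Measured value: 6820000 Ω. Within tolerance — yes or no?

no

Blue → 6 (first significant figure)
Brown → 1 (second significant figure)
Green → ×10^5 multiplier
Gold → ±5% tolerance
61 × 100000 = 6100000 Ω
Allowed range: 5795000 Ω to 6405000 Ω.
6820000 Ω lies outside that range.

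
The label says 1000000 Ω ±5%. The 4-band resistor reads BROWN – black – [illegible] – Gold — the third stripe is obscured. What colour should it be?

1000000 Ω = 10 × 10^5.
The third band is the multiplier, 10^5, which is green.

green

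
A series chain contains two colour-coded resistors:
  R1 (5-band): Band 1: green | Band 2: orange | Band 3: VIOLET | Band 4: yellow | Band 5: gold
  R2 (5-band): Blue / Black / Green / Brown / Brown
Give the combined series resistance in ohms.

5376050 Ω

R1: green, orange, violet → 537; yellow ×10^4 → 5370000 Ω.
R2: blue, black, green → 605; brown ×10 → 6050 Ω.
Series: 5370000 + 6050 = 5376050 Ω.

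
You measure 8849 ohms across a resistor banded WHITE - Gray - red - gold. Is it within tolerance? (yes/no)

White → 9 (first significant figure)
Grey → 8 (second significant figure)
Red → ×10^2 multiplier
Gold → ±5% tolerance
98 × 100 = 9800 Ω
Allowed range: 9310 Ω to 10290 Ω.
8849 ohms lies outside that range.

no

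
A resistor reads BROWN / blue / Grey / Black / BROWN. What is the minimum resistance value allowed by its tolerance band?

166.32 Ω

Brown → 1 (first significant figure)
Blue → 6 (second significant figure)
Grey → 8 (third significant figure)
Black → ×1 multiplier
Brown → ±1% tolerance
168 × 1 = 168 Ω
Minimum = 168 × (1 − 1/100) = 166.32 Ω.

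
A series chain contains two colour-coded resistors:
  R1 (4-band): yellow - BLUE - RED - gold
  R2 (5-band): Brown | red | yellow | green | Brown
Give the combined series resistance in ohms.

12404600 Ω

R1: yellow, blue → 46; red ×10^2 → 4600 Ω.
R2: brown, red, yellow → 124; green ×10^5 → 12400000 Ω.
Series: 4600 + 12400000 = 12404600 Ω.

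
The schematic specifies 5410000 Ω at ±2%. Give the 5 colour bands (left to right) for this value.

5410000 Ω = 541 × 10^4.
5 → green
4 → yellow
1 → brown
Multiplier 10^4 → yellow.
±2% tolerance → red.

green, yellow, brown, yellow, red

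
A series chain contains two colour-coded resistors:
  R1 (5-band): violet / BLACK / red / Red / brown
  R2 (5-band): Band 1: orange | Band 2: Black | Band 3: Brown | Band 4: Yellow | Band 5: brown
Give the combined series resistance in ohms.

3080200 Ω

R1: violet, black, red → 702; red ×10^2 → 70200 Ω.
R2: orange, black, brown → 301; yellow ×10^4 → 3010000 Ω.
Series: 70200 + 3010000 = 3080200 Ω.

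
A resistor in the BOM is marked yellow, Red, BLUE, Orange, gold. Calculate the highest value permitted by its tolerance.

Yellow → 4 (first significant figure)
Red → 2 (second significant figure)
Blue → 6 (third significant figure)
Orange → ×10^3 multiplier
Gold → ±5% tolerance
426 × 1000 = 426000 Ω
Highest = 426000 × (1 + 5/100) = 447300 Ω.

447300 Ω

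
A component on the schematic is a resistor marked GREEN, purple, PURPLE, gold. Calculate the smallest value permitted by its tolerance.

Green → 5 (first significant figure)
Violet → 7 (second significant figure)
Violet → ×10^7 multiplier
Gold → ±5% tolerance
57 × 10000000 = 570000000 Ω
Smallest = 570000000 × (1 − 5/100) = 541500000 Ω.

541500000 Ω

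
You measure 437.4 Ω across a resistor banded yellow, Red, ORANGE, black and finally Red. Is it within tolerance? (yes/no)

no

Yellow → 4 (first significant figure)
Red → 2 (second significant figure)
Orange → 3 (third significant figure)
Black → ×1 multiplier
Red → ±2% tolerance
423 × 1 = 423 Ω
Allowed range: 414.54 Ω to 431.46 Ω.
437.4 Ω lies outside that range.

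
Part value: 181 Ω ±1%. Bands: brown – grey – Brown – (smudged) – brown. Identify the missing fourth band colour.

181 Ω = 181 × 10^0.
The fourth band is the multiplier, 10^0, which is black.

black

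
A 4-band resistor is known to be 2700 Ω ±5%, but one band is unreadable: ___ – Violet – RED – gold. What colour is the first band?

2700 Ω = 27 × 10^2.
The first band gives digit 2 of the significand, and 2 is red.

red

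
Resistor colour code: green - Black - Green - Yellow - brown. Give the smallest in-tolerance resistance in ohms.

4999500 Ω

Green → 5 (first significant figure)
Black → 0 (second significant figure)
Green → 5 (third significant figure)
Yellow → ×10^4 multiplier
Brown → ±1% tolerance
505 × 10000 = 5050000 Ω
Smallest = 5050000 × (1 − 1/100) = 4999500 Ω.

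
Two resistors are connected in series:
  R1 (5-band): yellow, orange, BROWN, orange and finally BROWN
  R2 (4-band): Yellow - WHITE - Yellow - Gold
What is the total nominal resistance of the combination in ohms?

R1: yellow, orange, brown → 431; orange ×10^3 → 431000 Ω.
R2: yellow, white → 49; yellow ×10^4 → 490000 Ω.
Series: 431000 + 490000 = 921000 Ω.

921000 Ω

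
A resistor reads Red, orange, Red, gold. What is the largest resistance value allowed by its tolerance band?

Red → 2 (first significant figure)
Orange → 3 (second significant figure)
Red → ×10^2 multiplier
Gold → ±5% tolerance
23 × 100 = 2300 Ω
Largest = 2300 × (1 + 5/100) = 2415 Ω.

2415 Ω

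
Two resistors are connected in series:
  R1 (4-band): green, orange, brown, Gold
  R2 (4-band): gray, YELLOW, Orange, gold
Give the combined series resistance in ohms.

R1: green, orange → 53; brown ×10 → 530 Ω.
R2: grey, yellow → 84; orange ×10^3 → 84000 Ω.
Series: 530 + 84000 = 84530 Ω.

84530 Ω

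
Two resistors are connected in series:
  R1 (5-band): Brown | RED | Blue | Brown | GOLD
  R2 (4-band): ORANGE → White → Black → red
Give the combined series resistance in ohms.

R1: brown, red, blue → 126; brown ×10 → 1260 Ω.
R2: orange, white → 39; black ×1 → 39 Ω.
Series: 1260 + 39 = 1299 Ω.

1299 Ω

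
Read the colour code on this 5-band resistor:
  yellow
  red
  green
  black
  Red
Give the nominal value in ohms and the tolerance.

Yellow → 4 (first significant figure)
Red → 2 (second significant figure)
Green → 5 (third significant figure)
Black → ×1 multiplier
Red → ±2% tolerance
425 × 1 = 425 Ω

425 Ω ±2%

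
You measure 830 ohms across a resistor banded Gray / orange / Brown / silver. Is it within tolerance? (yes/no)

Grey → 8 (first significant figure)
Orange → 3 (second significant figure)
Brown → ×10 multiplier
Silver → ±10% tolerance
83 × 10 = 830 Ω
Allowed range: 747 Ω to 913 Ω.
830 ohms lies inside that range.

yes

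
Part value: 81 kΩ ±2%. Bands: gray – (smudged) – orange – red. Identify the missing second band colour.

81000 Ω = 81 × 10^3.
The second band gives digit 1 of the significand, and 1 is brown.

brown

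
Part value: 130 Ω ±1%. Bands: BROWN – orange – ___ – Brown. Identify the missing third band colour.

brown

130 Ω = 13 × 10^1.
The third band is the multiplier, 10^1, which is brown.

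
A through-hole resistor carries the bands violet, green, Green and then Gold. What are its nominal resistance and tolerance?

Violet → 7 (first significant figure)
Green → 5 (second significant figure)
Green → ×10^5 multiplier
Gold → ±5% tolerance
75 × 100000 = 7500000 Ω

7500000 Ω ±5%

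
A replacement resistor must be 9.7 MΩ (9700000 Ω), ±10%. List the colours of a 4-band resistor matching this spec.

9700000 Ω = 97 × 10^5.
9 → white
7 → violet
Multiplier 10^5 → green.
±10% tolerance → silver.

white, violet, green, silver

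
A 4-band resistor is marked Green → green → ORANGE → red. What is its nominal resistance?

55000 Ω

Green → 5 (first significant figure)
Green → 5 (second significant figure)
Orange → ×10^3 multiplier
55 × 1000 = 55000 Ω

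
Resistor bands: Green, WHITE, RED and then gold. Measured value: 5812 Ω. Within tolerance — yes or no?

Green → 5 (first significant figure)
White → 9 (second significant figure)
Red → ×10^2 multiplier
Gold → ±5% tolerance
59 × 100 = 5900 Ω
Allowed range: 5605 Ω to 6195 Ω.
5812 Ω lies inside that range.

yes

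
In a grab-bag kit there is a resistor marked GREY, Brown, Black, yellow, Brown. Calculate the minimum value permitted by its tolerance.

8019000 Ω

Grey → 8 (first significant figure)
Brown → 1 (second significant figure)
Black → 0 (third significant figure)
Yellow → ×10^4 multiplier
Brown → ±1% tolerance
810 × 10000 = 8100000 Ω
Minimum = 8100000 × (1 − 1/100) = 8019000 Ω.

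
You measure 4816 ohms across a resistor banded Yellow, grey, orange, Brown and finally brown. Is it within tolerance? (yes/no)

Yellow → 4 (first significant figure)
Grey → 8 (second significant figure)
Orange → 3 (third significant figure)
Brown → ×10 multiplier
Brown → ±1% tolerance
483 × 10 = 4830 Ω
Allowed range: 4781.7 Ω to 4878.3 Ω.
4816 ohms lies inside that range.

yes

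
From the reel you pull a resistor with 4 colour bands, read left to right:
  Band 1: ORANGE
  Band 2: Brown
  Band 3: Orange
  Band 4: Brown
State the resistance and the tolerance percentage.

Orange → 3 (first significant figure)
Brown → 1 (second significant figure)
Orange → ×10^3 multiplier
Brown → ±1% tolerance
31 × 1000 = 31000 Ω

31000 Ω ±1%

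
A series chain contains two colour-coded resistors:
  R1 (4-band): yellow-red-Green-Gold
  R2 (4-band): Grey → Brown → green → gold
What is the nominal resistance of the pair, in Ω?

R1: yellow, red → 42; green ×10^5 → 4200000 Ω.
R2: grey, brown → 81; green ×10^5 → 8100000 Ω.
Series: 4200000 + 8100000 = 12300000 Ω.

12300000 Ω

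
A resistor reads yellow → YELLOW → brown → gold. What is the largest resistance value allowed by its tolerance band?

462 Ω

Yellow → 4 (first significant figure)
Yellow → 4 (second significant figure)
Brown → ×10 multiplier
Gold → ±5% tolerance
44 × 10 = 440 Ω
Largest = 440 × (1 + 5/100) = 462 Ω.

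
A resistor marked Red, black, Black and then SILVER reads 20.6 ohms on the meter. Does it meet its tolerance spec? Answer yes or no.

yes

Red → 2 (first significant figure)
Black → 0 (second significant figure)
Black → ×1 multiplier
Silver → ±10% tolerance
20 × 1 = 20 Ω
Allowed range: 18 Ω to 22 Ω.
20.6 ohms lies inside that range.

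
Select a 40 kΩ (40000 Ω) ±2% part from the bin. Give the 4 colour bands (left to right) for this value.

40000 Ω = 40 × 10^3.
4 → yellow
0 → black
Multiplier 10^3 → orange.
±2% tolerance → red.

yellow, black, orange, red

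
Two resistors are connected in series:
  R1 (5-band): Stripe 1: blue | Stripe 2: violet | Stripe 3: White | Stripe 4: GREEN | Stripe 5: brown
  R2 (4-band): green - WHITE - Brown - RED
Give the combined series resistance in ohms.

R1: blue, violet, white → 679; green ×10^5 → 67900000 Ω.
R2: green, white → 59; brown ×10 → 590 Ω.
Series: 67900000 + 590 = 67900590 Ω.

67900590 Ω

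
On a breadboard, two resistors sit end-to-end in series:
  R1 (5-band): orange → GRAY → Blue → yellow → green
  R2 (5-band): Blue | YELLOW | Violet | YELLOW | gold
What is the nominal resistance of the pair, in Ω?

10330000 Ω

R1: orange, grey, blue → 386; yellow ×10^4 → 3860000 Ω.
R2: blue, yellow, violet → 647; yellow ×10^4 → 6470000 Ω.
Series: 3860000 + 6470000 = 10330000 Ω.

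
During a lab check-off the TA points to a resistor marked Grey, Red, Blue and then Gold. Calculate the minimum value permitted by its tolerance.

77900000 Ω

Grey → 8 (first significant figure)
Red → 2 (second significant figure)
Blue → ×10^6 multiplier
Gold → ±5% tolerance
82 × 1000000 = 82000000 Ω
Minimum = 82000000 × (1 − 5/100) = 77900000 Ω.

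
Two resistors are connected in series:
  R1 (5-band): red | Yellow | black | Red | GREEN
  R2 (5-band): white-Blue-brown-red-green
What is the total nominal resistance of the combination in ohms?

120100 Ω

R1: red, yellow, black → 240; red ×10^2 → 24000 Ω.
R2: white, blue, brown → 961; red ×10^2 → 96100 Ω.
Series: 24000 + 96100 = 120100 Ω.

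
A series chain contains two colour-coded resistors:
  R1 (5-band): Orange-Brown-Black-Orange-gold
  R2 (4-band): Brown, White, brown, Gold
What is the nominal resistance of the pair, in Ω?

310190 Ω

R1: orange, brown, black → 310; orange ×10^3 → 310000 Ω.
R2: brown, white → 19; brown ×10 → 190 Ω.
Series: 310000 + 190 = 310190 Ω.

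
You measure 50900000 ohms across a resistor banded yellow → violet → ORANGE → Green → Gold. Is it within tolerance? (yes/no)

Yellow → 4 (first significant figure)
Violet → 7 (second significant figure)
Orange → 3 (third significant figure)
Green → ×10^5 multiplier
Gold → ±5% tolerance
473 × 100000 = 47300000 Ω
Allowed range: 44935000 Ω to 49665000 Ω.
50900000 ohms lies outside that range.

no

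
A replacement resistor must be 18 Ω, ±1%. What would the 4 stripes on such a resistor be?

18 Ω = 18 × 10^0.
1 → brown
8 → grey
Multiplier 10^0 → black.
±1% tolerance → brown.

brown, grey, black, brown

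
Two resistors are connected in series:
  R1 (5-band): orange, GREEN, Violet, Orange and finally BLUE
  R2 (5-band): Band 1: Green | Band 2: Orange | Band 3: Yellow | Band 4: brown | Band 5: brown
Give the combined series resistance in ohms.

362340 Ω

R1: orange, green, violet → 357; orange ×10^3 → 357000 Ω.
R2: green, orange, yellow → 534; brown ×10 → 5340 Ω.
Series: 357000 + 5340 = 362340 Ω.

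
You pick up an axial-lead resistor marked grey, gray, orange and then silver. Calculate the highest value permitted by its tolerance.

96800 Ω

Grey → 8 (first significant figure)
Grey → 8 (second significant figure)
Orange → ×10^3 multiplier
Silver → ±10% tolerance
88 × 1000 = 88000 Ω
Highest = 88000 × (1 + 10/100) = 96800 Ω.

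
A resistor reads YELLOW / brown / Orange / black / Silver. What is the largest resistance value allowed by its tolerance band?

Yellow → 4 (first significant figure)
Brown → 1 (second significant figure)
Orange → 3 (third significant figure)
Black → ×1 multiplier
Silver → ±10% tolerance
413 × 1 = 413 Ω
Largest = 413 × (1 + 10/100) = 454.3 Ω.

454.3 Ω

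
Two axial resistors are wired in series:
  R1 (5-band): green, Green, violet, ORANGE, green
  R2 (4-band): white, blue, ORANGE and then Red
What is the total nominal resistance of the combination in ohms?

653000 Ω

R1: green, green, violet → 557; orange ×10^3 → 557000 Ω.
R2: white, blue → 96; orange ×10^3 → 96000 Ω.
Series: 557000 + 96000 = 653000 Ω.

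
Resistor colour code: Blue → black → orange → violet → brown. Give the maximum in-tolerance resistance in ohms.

Blue → 6 (first significant figure)
Black → 0 (second significant figure)
Orange → 3 (third significant figure)
Violet → ×10^7 multiplier
Brown → ±1% tolerance
603 × 10000000 = 6030000000 Ω
Maximum = 6030000000 × (1 + 1/100) = 6090300000 Ω.

6090300000 Ω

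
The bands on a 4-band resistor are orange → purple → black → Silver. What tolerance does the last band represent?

The last band, silver, is the tolerance band.
Silver corresponds to ±10%.

±10%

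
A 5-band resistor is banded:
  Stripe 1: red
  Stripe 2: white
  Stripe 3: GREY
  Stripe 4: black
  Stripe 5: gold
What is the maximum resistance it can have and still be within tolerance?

Red → 2 (first significant figure)
White → 9 (second significant figure)
Grey → 8 (third significant figure)
Black → ×1 multiplier
Gold → ±5% tolerance
298 × 1 = 298 Ω
Maximum = 298 × (1 + 5/100) = 312.9 Ω.

312.9 Ω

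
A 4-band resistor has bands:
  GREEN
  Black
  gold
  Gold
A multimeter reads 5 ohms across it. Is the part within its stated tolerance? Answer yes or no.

Green → 5 (first significant figure)
Black → 0 (second significant figure)
Gold → ×0.1 multiplier
Gold → ±5% tolerance
50 × 0.1 = 5 Ω
Allowed range: 4.75 Ω to 5.25 Ω.
5 ohms lies inside that range.

yes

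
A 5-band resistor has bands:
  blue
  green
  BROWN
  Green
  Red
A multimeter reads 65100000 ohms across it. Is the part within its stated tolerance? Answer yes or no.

yes

Blue → 6 (first significant figure)
Green → 5 (second significant figure)
Brown → 1 (third significant figure)
Green → ×10^5 multiplier
Red → ±2% tolerance
651 × 100000 = 65100000 Ω
Allowed range: 63798000 Ω to 66402000 Ω.
65100000 ohms lies inside that range.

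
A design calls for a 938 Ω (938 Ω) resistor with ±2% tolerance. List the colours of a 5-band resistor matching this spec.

938 Ω = 938 × 10^0.
9 → white
3 → orange
8 → grey
Multiplier 10^0 → black.
±2% tolerance → red.

white, orange, grey, black, red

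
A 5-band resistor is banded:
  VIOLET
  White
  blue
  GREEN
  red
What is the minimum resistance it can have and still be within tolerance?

Violet → 7 (first significant figure)
White → 9 (second significant figure)
Blue → 6 (third significant figure)
Green → ×10^5 multiplier
Red → ±2% tolerance
796 × 100000 = 79600000 Ω
Minimum = 79600000 × (1 − 2/100) = 78008000 Ω.

78008000 Ω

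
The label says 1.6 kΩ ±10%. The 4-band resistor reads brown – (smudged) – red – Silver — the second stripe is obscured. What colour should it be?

blue

1600 Ω = 16 × 10^2.
The second band gives digit 6 of the significand, and 6 is blue.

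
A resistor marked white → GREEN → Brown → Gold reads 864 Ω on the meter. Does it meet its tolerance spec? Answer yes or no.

no

White → 9 (first significant figure)
Green → 5 (second significant figure)
Brown → ×10 multiplier
Gold → ±5% tolerance
95 × 10 = 950 Ω
Allowed range: 902.5 Ω to 997.5 Ω.
864 Ω lies outside that range.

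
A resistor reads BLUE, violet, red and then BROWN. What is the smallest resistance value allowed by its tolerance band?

Blue → 6 (first significant figure)
Violet → 7 (second significant figure)
Red → ×10^2 multiplier
Brown → ±1% tolerance
67 × 100 = 6700 Ω
Smallest = 6700 × (1 − 1/100) = 6633 Ω.

6633 Ω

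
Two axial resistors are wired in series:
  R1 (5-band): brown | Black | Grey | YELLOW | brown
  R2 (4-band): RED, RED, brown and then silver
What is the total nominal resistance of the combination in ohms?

R1: brown, black, grey → 108; yellow ×10^4 → 1080000 Ω.
R2: red, red → 22; brown ×10 → 220 Ω.
Series: 1080000 + 220 = 1080220 Ω.

1080220 Ω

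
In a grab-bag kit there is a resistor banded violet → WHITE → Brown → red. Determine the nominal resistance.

790 Ω

Violet → 7 (first significant figure)
White → 9 (second significant figure)
Brown → ×10 multiplier
79 × 10 = 790 Ω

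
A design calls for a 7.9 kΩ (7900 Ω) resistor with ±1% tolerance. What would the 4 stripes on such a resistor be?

7900 Ω = 79 × 10^2.
7 → violet
9 → white
Multiplier 10^2 → red.
±1% tolerance → brown.

violet, white, red, brown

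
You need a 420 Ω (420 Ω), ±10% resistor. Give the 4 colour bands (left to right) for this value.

420 Ω = 42 × 10^1.
4 → yellow
2 → red
Multiplier 10^1 → brown.
±10% tolerance → silver.

yellow, red, brown, silver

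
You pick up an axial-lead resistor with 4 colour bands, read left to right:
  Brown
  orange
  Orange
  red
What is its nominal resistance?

Brown → 1 (first significant figure)
Orange → 3 (second significant figure)
Orange → ×10^3 multiplier
13 × 1000 = 13000 Ω

13000 Ω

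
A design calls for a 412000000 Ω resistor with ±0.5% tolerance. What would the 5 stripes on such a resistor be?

yellow, brown, red, blue, green

412000000 Ω = 412 × 10^6.
4 → yellow
1 → brown
2 → red
Multiplier 10^6 → blue.
±0.5% tolerance → green.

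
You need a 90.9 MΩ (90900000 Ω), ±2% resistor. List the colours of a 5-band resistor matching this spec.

white, black, white, green, red

90900000 Ω = 909 × 10^5.
9 → white
0 → black
9 → white
Multiplier 10^5 → green.
±2% tolerance → red.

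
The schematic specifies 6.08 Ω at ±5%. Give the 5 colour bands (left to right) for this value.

6.08 Ω = 608 × 10^-2.
6 → blue
0 → black
8 → grey
Multiplier 10^-2 → silver.
±5% tolerance → gold.

blue, black, grey, silver, gold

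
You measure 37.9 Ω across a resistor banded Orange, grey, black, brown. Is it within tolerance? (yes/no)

Orange → 3 (first significant figure)
Grey → 8 (second significant figure)
Black → ×1 multiplier
Brown → ±1% tolerance
38 × 1 = 38 Ω
Allowed range: 37.62 Ω to 38.38 Ω.
37.9 Ω lies inside that range.

yes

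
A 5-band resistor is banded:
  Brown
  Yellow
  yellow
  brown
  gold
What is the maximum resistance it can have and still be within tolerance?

1512 Ω

Brown → 1 (first significant figure)
Yellow → 4 (second significant figure)
Yellow → 4 (third significant figure)
Brown → ×10 multiplier
Gold → ±5% tolerance
144 × 10 = 1440 Ω
Maximum = 1440 × (1 + 5/100) = 1512 Ω.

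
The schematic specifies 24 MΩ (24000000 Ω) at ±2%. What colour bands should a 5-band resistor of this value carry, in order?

red, yellow, black, green, red

24000000 Ω = 240 × 10^5.
2 → red
4 → yellow
0 → black
Multiplier 10^5 → green.
±2% tolerance → red.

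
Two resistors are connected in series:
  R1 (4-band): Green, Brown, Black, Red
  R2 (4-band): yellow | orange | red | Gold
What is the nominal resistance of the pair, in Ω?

4351 Ω

R1: green, brown → 51; black ×1 → 51 Ω.
R2: yellow, orange → 43; red ×10^2 → 4300 Ω.
Series: 51 + 4300 = 4351 Ω.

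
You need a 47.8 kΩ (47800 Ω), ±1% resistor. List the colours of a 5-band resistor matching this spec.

47800 Ω = 478 × 10^2.
4 → yellow
7 → violet
8 → grey
Multiplier 10^2 → red.
±1% tolerance → brown.

yellow, violet, grey, red, brown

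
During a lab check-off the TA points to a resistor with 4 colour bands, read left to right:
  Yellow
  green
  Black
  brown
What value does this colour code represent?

Yellow → 4 (first significant figure)
Green → 5 (second significant figure)
Black → ×1 multiplier
45 × 1 = 45 Ω

45 Ω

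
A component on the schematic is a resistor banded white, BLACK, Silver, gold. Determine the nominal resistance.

0.9 Ω

White → 9 (first significant figure)
Black → 0 (second significant figure)
Silver → ×0.01 multiplier
90 × 0.01 = 0.9 Ω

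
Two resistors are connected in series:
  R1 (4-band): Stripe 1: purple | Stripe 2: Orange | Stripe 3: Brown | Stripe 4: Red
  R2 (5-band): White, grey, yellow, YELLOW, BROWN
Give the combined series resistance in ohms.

R1: violet, orange → 73; brown ×10 → 730 Ω.
R2: white, grey, yellow → 984; yellow ×10^4 → 9840000 Ω.
Series: 730 + 9840000 = 9840730 Ω.

9840730 Ω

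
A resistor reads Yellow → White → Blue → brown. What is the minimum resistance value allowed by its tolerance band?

Yellow → 4 (first significant figure)
White → 9 (second significant figure)
Blue → ×10^6 multiplier
Brown → ±1% tolerance
49 × 1000000 = 49000000 Ω
Minimum = 49000000 × (1 − 1/100) = 48510000 Ω.

48510000 Ω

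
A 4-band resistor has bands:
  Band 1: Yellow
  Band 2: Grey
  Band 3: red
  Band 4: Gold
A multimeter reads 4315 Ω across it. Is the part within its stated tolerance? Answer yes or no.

no

Yellow → 4 (first significant figure)
Grey → 8 (second significant figure)
Red → ×10^2 multiplier
Gold → ±5% tolerance
48 × 100 = 4800 Ω
Allowed range: 4560 Ω to 5040 Ω.
4315 Ω lies outside that range.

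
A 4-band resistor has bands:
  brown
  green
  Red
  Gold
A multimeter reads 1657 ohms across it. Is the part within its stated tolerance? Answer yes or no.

Brown → 1 (first significant figure)
Green → 5 (second significant figure)
Red → ×10^2 multiplier
Gold → ±5% tolerance
15 × 100 = 1500 Ω
Allowed range: 1425 Ω to 1575 Ω.
1657 ohms lies outside that range.

no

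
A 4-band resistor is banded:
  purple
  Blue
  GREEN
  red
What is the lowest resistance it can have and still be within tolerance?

Violet → 7 (first significant figure)
Blue → 6 (second significant figure)
Green → ×10^5 multiplier
Red → ±2% tolerance
76 × 100000 = 7600000 Ω
Lowest = 7600000 × (1 − 2/100) = 7448000 Ω.

7448000 Ω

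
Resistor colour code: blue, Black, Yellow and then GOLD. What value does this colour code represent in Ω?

Blue → 6 (first significant figure)
Black → 0 (second significant figure)
Yellow → ×10^4 multiplier
60 × 10000 = 600000 Ω

600000 Ω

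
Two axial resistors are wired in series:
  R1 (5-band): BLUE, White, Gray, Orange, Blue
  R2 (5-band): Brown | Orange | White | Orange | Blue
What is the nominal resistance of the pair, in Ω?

R1: blue, white, grey → 698; orange ×10^3 → 698000 Ω.
R2: brown, orange, white → 139; orange ×10^3 → 139000 Ω.
Series: 698000 + 139000 = 837000 Ω.

837000 Ω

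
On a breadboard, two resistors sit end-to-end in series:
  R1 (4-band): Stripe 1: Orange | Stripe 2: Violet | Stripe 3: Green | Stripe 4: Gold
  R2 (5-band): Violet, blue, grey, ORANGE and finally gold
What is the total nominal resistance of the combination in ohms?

R1: orange, violet → 37; green ×10^5 → 3700000 Ω.
R2: violet, blue, grey → 768; orange ×10^3 → 768000 Ω.
Series: 3700000 + 768000 = 4468000 Ω.

4468000 Ω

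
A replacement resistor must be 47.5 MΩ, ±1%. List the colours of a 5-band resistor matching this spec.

47500000 Ω = 475 × 10^5.
4 → yellow
7 → violet
5 → green
Multiplier 10^5 → green.
±1% tolerance → brown.

yellow, violet, green, green, brown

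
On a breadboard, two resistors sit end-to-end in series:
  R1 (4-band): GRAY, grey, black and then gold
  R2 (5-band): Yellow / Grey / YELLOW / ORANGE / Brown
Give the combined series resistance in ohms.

484088 Ω

R1: grey, grey → 88; black ×1 → 88 Ω.
R2: yellow, grey, yellow → 484; orange ×10^3 → 484000 Ω.
Series: 88 + 484000 = 484088 Ω.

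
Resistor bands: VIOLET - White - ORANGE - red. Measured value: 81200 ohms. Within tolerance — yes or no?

no

Violet → 7 (first significant figure)
White → 9 (second significant figure)
Orange → ×10^3 multiplier
Red → ±2% tolerance
79 × 1000 = 79000 Ω
Allowed range: 77420 Ω to 80580 Ω.
81200 ohms lies outside that range.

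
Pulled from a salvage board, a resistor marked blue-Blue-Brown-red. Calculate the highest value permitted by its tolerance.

673.2 Ω

Blue → 6 (first significant figure)
Blue → 6 (second significant figure)
Brown → ×10 multiplier
Red → ±2% tolerance
66 × 10 = 660 Ω
Highest = 660 × (1 + 2/100) = 673.2 Ω.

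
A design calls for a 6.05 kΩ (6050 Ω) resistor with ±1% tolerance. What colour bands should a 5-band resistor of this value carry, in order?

6050 Ω = 605 × 10^1.
6 → blue
0 → black
5 → green
Multiplier 10^1 → brown.
±1% tolerance → brown.

blue, black, green, brown, brown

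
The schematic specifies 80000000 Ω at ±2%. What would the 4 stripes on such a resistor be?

80000000 Ω = 80 × 10^6.
8 → grey
0 → black
Multiplier 10^6 → blue.
±2% tolerance → red.

grey, black, blue, red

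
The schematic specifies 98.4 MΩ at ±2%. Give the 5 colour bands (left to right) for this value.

98400000 Ω = 984 × 10^5.
9 → white
8 → grey
4 → yellow
Multiplier 10^5 → green.
±2% tolerance → red.

white, grey, yellow, green, red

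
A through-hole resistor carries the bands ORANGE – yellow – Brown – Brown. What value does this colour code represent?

Orange → 3 (first significant figure)
Yellow → 4 (second significant figure)
Brown → ×10 multiplier
34 × 10 = 340 Ω

340 Ω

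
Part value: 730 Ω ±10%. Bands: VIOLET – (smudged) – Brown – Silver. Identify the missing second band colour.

orange

730 Ω = 73 × 10^1.
The second band gives digit 3 of the significand, and 3 is orange.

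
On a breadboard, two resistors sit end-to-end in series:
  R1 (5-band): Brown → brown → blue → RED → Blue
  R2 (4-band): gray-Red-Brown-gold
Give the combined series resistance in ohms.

12420 Ω

R1: brown, brown, blue → 116; red ×10^2 → 11600 Ω.
R2: grey, red → 82; brown ×10 → 820 Ω.
Series: 11600 + 820 = 12420 Ω.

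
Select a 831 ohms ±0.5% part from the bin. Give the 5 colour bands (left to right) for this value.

grey, orange, brown, black, green

831 Ω = 831 × 10^0.
8 → grey
3 → orange
1 → brown
Multiplier 10^0 → black.
±0.5% tolerance → green.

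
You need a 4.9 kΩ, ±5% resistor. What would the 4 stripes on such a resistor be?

4900 Ω = 49 × 10^2.
4 → yellow
9 → white
Multiplier 10^2 → red.
±5% tolerance → gold.

yellow, white, red, gold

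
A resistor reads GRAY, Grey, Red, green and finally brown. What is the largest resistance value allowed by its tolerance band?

Grey → 8 (first significant figure)
Grey → 8 (second significant figure)
Red → 2 (third significant figure)
Green → ×10^5 multiplier
Brown → ±1% tolerance
882 × 100000 = 88200000 Ω
Largest = 88200000 × (1 + 1/100) = 89082000 Ω.

89082000 Ω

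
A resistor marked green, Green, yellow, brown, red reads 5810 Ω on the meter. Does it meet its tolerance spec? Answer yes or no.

Green → 5 (first significant figure)
Green → 5 (second significant figure)
Yellow → 4 (third significant figure)
Brown → ×10 multiplier
Red → ±2% tolerance
554 × 10 = 5540 Ω
Allowed range: 5429.2 Ω to 5650.8 Ω.
5810 Ω lies outside that range.

no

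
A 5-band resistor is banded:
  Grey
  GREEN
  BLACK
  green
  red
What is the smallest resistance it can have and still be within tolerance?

83300000 Ω

Grey → 8 (first significant figure)
Green → 5 (second significant figure)
Black → 0 (third significant figure)
Green → ×10^5 multiplier
Red → ±2% tolerance
850 × 100000 = 85000000 Ω
Smallest = 85000000 × (1 − 2/100) = 83300000 Ω.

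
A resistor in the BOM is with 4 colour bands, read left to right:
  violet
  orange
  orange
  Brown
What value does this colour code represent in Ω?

Violet → 7 (first significant figure)
Orange → 3 (second significant figure)
Orange → ×10^3 multiplier
73 × 1000 = 73000 Ω

73000 Ω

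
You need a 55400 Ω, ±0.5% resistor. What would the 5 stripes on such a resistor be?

55400 Ω = 554 × 10^2.
5 → green
5 → green
4 → yellow
Multiplier 10^2 → red.
±0.5% tolerance → green.

green, green, yellow, red, green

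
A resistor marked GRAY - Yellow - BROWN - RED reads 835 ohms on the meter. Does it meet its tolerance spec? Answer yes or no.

Grey → 8 (first significant figure)
Yellow → 4 (second significant figure)
Brown → ×10 multiplier
Red → ±2% tolerance
84 × 10 = 840 Ω
Allowed range: 823.2 Ω to 856.8 Ω.
835 ohms lies inside that range.

yes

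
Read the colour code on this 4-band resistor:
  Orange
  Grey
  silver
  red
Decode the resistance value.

Orange → 3 (first significant figure)
Grey → 8 (second significant figure)
Silver → ×0.01 multiplier
38 × 0.01 = 0.38 Ω

0.38 Ω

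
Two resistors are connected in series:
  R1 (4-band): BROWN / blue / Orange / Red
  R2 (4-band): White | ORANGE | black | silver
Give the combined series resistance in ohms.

16093 Ω

R1: brown, blue → 16; orange ×10^3 → 16000 Ω.
R2: white, orange → 93; black ×1 → 93 Ω.
Series: 16000 + 93 = 16093 Ω.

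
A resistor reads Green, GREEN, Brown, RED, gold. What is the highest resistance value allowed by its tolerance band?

Green → 5 (first significant figure)
Green → 5 (second significant figure)
Brown → 1 (third significant figure)
Red → ×10^2 multiplier
Gold → ±5% tolerance
551 × 100 = 55100 Ω
Highest = 55100 × (1 + 5/100) = 57855 Ω.

57855 Ω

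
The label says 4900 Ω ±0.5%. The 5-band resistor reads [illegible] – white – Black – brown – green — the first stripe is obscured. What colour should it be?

4900 Ω = 490 × 10^1.
The first band gives digit 4 of the significand, and 4 is yellow.

yellow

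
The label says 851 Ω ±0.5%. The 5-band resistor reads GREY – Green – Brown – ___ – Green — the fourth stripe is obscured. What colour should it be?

851 Ω = 851 × 10^0.
The fourth band is the multiplier, 10^0, which is black.

black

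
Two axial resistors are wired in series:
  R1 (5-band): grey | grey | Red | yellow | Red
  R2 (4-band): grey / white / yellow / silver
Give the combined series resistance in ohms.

R1: grey, grey, red → 882; yellow ×10^4 → 8820000 Ω.
R2: grey, white → 89; yellow ×10^4 → 890000 Ω.
Series: 8820000 + 890000 = 9710000 Ω.

9710000 Ω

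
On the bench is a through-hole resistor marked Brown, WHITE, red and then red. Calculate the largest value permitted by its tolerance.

1938 Ω

Brown → 1 (first significant figure)
White → 9 (second significant figure)
Red → ×10^2 multiplier
Red → ±2% tolerance
19 × 100 = 1900 Ω
Largest = 1900 × (1 + 2/100) = 1938 Ω.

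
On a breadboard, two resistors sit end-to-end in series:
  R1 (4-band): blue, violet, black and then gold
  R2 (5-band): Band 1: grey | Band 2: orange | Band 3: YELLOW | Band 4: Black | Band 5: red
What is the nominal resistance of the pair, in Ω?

R1: blue, violet → 67; black ×1 → 67 Ω.
R2: grey, orange, yellow → 834; black ×1 → 834 Ω.
Series: 67 + 834 = 901 Ω.

901 Ω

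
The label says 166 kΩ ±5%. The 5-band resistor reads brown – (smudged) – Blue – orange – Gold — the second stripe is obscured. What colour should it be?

166000 Ω = 166 × 10^3.
The second band gives digit 6 of the significand, and 6 is blue.

blue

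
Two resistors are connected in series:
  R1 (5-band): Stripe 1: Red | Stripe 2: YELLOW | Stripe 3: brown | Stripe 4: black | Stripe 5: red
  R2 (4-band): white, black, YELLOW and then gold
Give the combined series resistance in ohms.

R1: red, yellow, brown → 241; black ×1 → 241 Ω.
R2: white, black → 90; yellow ×10^4 → 900000 Ω.
Series: 241 + 900000 = 900241 Ω.

900241 Ω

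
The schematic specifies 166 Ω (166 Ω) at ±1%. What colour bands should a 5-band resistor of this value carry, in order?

166 Ω = 166 × 10^0.
1 → brown
6 → blue
6 → blue
Multiplier 10^0 → black.
±1% tolerance → brown.

brown, blue, blue, black, brown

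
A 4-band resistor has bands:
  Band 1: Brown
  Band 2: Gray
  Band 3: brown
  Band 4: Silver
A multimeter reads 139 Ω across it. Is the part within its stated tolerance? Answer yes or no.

Brown → 1 (first significant figure)
Grey → 8 (second significant figure)
Brown → ×10 multiplier
Silver → ±10% tolerance
18 × 10 = 180 Ω
Allowed range: 162 Ω to 198 Ω.
139 Ω lies outside that range.

no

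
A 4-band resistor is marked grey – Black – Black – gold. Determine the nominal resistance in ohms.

Grey → 8 (first significant figure)
Black → 0 (second significant figure)
Black → ×1 multiplier
80 × 1 = 80 Ω

80 Ω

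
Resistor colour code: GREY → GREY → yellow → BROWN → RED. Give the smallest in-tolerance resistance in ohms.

8663.2 Ω

Grey → 8 (first significant figure)
Grey → 8 (second significant figure)
Yellow → 4 (third significant figure)
Brown → ×10 multiplier
Red → ±2% tolerance
884 × 10 = 8840 Ω
Smallest = 8840 × (1 − 2/100) = 8663.2 Ω.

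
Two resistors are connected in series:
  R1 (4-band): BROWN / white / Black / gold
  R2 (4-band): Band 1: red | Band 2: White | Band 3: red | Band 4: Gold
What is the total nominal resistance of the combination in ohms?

R1: brown, white → 19; black ×1 → 19 Ω.
R2: red, white → 29; red ×10^2 → 2900 Ω.
Series: 19 + 2900 = 2919 Ω.

2919 Ω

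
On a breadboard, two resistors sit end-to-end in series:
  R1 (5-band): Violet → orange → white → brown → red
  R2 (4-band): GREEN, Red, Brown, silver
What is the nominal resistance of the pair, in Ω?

7910 Ω

R1: violet, orange, white → 739; brown ×10 → 7390 Ω.
R2: green, red → 52; brown ×10 → 520 Ω.
Series: 7390 + 520 = 7910 Ω.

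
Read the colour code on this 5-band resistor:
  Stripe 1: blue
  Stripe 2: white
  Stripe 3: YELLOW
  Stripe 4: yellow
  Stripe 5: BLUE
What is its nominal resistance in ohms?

Blue → 6 (first significant figure)
White → 9 (second significant figure)
Yellow → 4 (third significant figure)
Yellow → ×10^4 multiplier
694 × 10000 = 6940000 Ω

6940000 Ω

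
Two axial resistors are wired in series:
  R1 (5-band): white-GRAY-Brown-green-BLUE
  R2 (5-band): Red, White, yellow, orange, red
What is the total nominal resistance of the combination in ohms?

R1: white, grey, brown → 981; green ×10^5 → 98100000 Ω.
R2: red, white, yellow → 294; orange ×10^3 → 294000 Ω.
Series: 98100000 + 294000 = 98394000 Ω.

98394000 Ω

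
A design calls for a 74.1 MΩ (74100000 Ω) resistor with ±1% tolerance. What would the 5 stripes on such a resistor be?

violet, yellow, brown, green, brown

74100000 Ω = 741 × 10^5.
7 → violet
4 → yellow
1 → brown
Multiplier 10^5 → green.
±1% tolerance → brown.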